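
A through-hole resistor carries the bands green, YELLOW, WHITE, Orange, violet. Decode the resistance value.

Green → 5 (first significant figure)
Yellow → 4 (second significant figure)
White → 9 (third significant figure)
Orange → ×10^3 multiplier
549 × 1000 = 549000 Ω

549000 Ω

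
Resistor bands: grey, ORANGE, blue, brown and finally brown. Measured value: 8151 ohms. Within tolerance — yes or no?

Grey → 8 (first significant figure)
Orange → 3 (second significant figure)
Blue → 6 (third significant figure)
Brown → ×10 multiplier
Brown → ±1% tolerance
836 × 10 = 8360 Ω
Allowed range: 8276.4 Ω to 8443.6 Ω.
8151 ohms lies outside that range.

no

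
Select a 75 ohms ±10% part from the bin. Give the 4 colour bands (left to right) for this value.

violet, green, black, silver

75 Ω = 75 × 10^0.
7 → violet
5 → green
Multiplier 10^0 → black.
±10% tolerance → silver.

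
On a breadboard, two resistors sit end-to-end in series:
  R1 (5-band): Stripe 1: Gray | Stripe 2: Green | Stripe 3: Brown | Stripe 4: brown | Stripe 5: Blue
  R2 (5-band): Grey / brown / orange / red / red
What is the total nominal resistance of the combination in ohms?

89810 Ω

R1: grey, green, brown → 851; brown ×10 → 8510 Ω.
R2: grey, brown, orange → 813; red ×10^2 → 81300 Ω.
Series: 8510 + 81300 = 89810 Ω.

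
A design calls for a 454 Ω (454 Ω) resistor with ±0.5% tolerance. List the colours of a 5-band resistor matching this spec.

454 Ω = 454 × 10^0.
4 → yellow
5 → green
4 → yellow
Multiplier 10^0 → black.
±0.5% tolerance → green.

yellow, green, yellow, black, green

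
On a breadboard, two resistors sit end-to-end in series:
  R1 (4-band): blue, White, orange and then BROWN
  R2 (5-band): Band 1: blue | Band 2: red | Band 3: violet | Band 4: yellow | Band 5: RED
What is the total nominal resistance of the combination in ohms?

R1: blue, white → 69; orange ×10^3 → 69000 Ω.
R2: blue, red, violet → 627; yellow ×10^4 → 6270000 Ω.
Series: 69000 + 6270000 = 6339000 Ω.

6339000 Ω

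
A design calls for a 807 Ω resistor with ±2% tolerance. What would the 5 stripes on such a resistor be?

grey, black, violet, black, red

807 Ω = 807 × 10^0.
8 → grey
0 → black
7 → violet
Multiplier 10^0 → black.
±2% tolerance → red.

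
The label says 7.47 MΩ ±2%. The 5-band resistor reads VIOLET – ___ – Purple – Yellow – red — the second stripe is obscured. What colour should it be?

7470000 Ω = 747 × 10^4.
The second band gives digit 4 of the significand, and 4 is yellow.

yellow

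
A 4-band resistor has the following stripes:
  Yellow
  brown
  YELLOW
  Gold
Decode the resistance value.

Yellow → 4 (first significant figure)
Brown → 1 (second significant figure)
Yellow → ×10^4 multiplier
41 × 10000 = 410000 Ω

410000 Ω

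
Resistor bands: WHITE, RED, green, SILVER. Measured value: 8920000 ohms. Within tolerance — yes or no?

yes

White → 9 (first significant figure)
Red → 2 (second significant figure)
Green → ×10^5 multiplier
Silver → ±10% tolerance
92 × 100000 = 9200000 Ω
Allowed range: 8280000 Ω to 10120000 Ω.
8920000 ohms lies inside that range.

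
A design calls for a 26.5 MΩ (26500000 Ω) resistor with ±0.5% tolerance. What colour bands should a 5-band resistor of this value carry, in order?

26500000 Ω = 265 × 10^5.
2 → red
6 → blue
5 → green
Multiplier 10^5 → green.
±0.5% tolerance → green.

red, blue, green, green, green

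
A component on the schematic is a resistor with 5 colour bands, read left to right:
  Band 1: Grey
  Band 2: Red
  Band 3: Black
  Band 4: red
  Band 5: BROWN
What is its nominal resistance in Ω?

82000 Ω

Grey → 8 (first significant figure)
Red → 2 (second significant figure)
Black → 0 (third significant figure)
Red → ×10^2 multiplier
820 × 100 = 82000 Ω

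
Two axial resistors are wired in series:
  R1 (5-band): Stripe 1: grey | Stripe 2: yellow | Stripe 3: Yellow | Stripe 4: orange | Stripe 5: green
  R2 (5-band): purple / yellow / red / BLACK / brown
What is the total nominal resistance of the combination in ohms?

R1: grey, yellow, yellow → 844; orange ×10^3 → 844000 Ω.
R2: violet, yellow, red → 742; black ×1 → 742 Ω.
Series: 844000 + 742 = 844742 Ω.

844742 Ω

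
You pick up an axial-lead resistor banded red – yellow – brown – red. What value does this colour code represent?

240 Ω

Red → 2 (first significant figure)
Yellow → 4 (second significant figure)
Brown → ×10 multiplier
24 × 10 = 240 Ω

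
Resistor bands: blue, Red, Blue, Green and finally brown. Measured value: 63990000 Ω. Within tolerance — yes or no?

no

Blue → 6 (first significant figure)
Red → 2 (second significant figure)
Blue → 6 (third significant figure)
Green → ×10^5 multiplier
Brown → ±1% tolerance
626 × 100000 = 62600000 Ω
Allowed range: 61974000 Ω to 63226000 Ω.
63990000 Ω lies outside that range.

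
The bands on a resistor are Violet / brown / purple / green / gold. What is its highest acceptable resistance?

Violet → 7 (first significant figure)
Brown → 1 (second significant figure)
Violet → 7 (third significant figure)
Green → ×10^5 multiplier
Gold → ±5% tolerance
717 × 100000 = 71700000 Ω
Highest = 71700000 × (1 + 5/100) = 75285000 Ω.

75285000 Ω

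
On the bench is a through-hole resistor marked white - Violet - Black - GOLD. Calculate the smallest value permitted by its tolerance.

92.15 Ω

White → 9 (first significant figure)
Violet → 7 (second significant figure)
Black → ×1 multiplier
Gold → ±5% tolerance
97 × 1 = 97 Ω
Smallest = 97 × (1 − 5/100) = 92.15 Ω.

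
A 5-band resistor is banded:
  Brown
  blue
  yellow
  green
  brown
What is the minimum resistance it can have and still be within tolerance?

16236000 Ω

Brown → 1 (first significant figure)
Blue → 6 (second significant figure)
Yellow → 4 (third significant figure)
Green → ×10^5 multiplier
Brown → ±1% tolerance
164 × 100000 = 16400000 Ω
Minimum = 16400000 × (1 − 1/100) = 16236000 Ω.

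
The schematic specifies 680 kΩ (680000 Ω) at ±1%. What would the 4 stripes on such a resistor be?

680000 Ω = 68 × 10^4.
6 → blue
8 → grey
Multiplier 10^4 → yellow.
±1% tolerance → brown.

blue, grey, yellow, brown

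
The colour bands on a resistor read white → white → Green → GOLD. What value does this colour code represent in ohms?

White → 9 (first significant figure)
White → 9 (second significant figure)
Green → ×10^5 multiplier
99 × 100000 = 9900000 Ω

9900000 Ω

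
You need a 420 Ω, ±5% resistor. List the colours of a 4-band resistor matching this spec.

yellow, red, brown, gold

420 Ω = 42 × 10^1.
4 → yellow
2 → red
Multiplier 10^1 → brown.
±5% tolerance → gold.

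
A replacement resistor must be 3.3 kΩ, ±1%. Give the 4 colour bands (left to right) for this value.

orange, orange, red, brown

3300 Ω = 33 × 10^2.
3 → orange
3 → orange
Multiplier 10^2 → red.
±1% tolerance → brown.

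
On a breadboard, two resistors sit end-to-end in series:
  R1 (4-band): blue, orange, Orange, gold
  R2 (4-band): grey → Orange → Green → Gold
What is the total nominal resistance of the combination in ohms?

8363000 Ω

R1: blue, orange → 63; orange ×10^3 → 63000 Ω.
R2: grey, orange → 83; green ×10^5 → 8300000 Ω.
Series: 63000 + 8300000 = 8363000 Ω.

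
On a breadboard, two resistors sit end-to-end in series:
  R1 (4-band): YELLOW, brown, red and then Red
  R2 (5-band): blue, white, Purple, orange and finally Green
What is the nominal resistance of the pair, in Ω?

R1: yellow, brown → 41; red ×10^2 → 4100 Ω.
R2: blue, white, violet → 697; orange ×10^3 → 697000 Ω.
Series: 4100 + 697000 = 701100 Ω.

701100 Ω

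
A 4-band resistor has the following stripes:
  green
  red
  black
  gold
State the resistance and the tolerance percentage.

52 Ω ±5%

Green → 5 (first significant figure)
Red → 2 (second significant figure)
Black → ×1 multiplier
Gold → ±5% tolerance
52 × 1 = 52 Ω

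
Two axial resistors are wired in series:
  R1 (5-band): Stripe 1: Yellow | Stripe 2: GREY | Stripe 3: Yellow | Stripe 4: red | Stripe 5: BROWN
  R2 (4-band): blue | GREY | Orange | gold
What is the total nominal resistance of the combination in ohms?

R1: yellow, grey, yellow → 484; red ×10^2 → 48400 Ω.
R2: blue, grey → 68; orange ×10^3 → 68000 Ω.
Series: 48400 + 68000 = 116400 Ω.

116400 Ω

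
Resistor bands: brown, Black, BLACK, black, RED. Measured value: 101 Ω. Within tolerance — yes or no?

yes

Brown → 1 (first significant figure)
Black → 0 (second significant figure)
Black → 0 (third significant figure)
Black → ×1 multiplier
Red → ±2% tolerance
100 × 1 = 100 Ω
Allowed range: 98 Ω to 102 Ω.
101 Ω lies inside that range.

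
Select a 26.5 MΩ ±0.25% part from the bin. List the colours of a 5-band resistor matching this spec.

26500000 Ω = 265 × 10^5.
2 → red
6 → blue
5 → green
Multiplier 10^5 → green.
±0.25% tolerance → blue.

red, blue, green, green, blue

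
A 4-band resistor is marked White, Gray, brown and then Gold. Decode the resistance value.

White → 9 (first significant figure)
Grey → 8 (second significant figure)
Brown → ×10 multiplier
98 × 10 = 980 Ω

980 Ω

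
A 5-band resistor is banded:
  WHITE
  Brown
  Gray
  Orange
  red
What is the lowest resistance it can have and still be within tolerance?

899640 Ω

White → 9 (first significant figure)
Brown → 1 (second significant figure)
Grey → 8 (third significant figure)
Orange → ×10^3 multiplier
Red → ±2% tolerance
918 × 1000 = 918000 Ω
Lowest = 918000 × (1 − 2/100) = 899640 Ω.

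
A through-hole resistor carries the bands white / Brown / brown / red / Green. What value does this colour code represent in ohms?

91100 Ω

White → 9 (first significant figure)
Brown → 1 (second significant figure)
Brown → 1 (third significant figure)
Red → ×10^2 multiplier
911 × 100 = 91100 Ω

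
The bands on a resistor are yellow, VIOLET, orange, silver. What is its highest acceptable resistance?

Yellow → 4 (first significant figure)
Violet → 7 (second significant figure)
Orange → ×10^3 multiplier
Silver → ±10% tolerance
47 × 1000 = 47000 Ω
Highest = 47000 × (1 + 10/100) = 51700 Ω.

51700 Ω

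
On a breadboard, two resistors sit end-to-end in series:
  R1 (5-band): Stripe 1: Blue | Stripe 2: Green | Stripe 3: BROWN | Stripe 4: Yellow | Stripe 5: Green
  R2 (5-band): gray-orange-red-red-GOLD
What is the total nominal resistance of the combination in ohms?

R1: blue, green, brown → 651; yellow ×10^4 → 6510000 Ω.
R2: grey, orange, red → 832; red ×10^2 → 83200 Ω.
Series: 6510000 + 83200 = 6593200 Ω.

6593200 Ω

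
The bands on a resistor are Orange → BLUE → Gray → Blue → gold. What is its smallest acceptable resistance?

Orange → 3 (first significant figure)
Blue → 6 (second significant figure)
Grey → 8 (third significant figure)
Blue → ×10^6 multiplier
Gold → ±5% tolerance
368 × 1000000 = 368000000 Ω
Smallest = 368000000 × (1 − 5/100) = 349600000 Ω.

349600000 Ω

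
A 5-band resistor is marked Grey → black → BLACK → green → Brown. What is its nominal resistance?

80000000 Ω

Grey → 8 (first significant figure)
Black → 0 (second significant figure)
Black → 0 (third significant figure)
Green → ×10^5 multiplier
800 × 100000 = 80000000 Ω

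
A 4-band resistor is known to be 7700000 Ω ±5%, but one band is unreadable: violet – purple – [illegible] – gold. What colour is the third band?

7700000 Ω = 77 × 10^5.
The third band is the multiplier, 10^5, which is green.

green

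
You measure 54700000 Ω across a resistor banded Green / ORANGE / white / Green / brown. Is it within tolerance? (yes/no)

no

Green → 5 (first significant figure)
Orange → 3 (second significant figure)
White → 9 (third significant figure)
Green → ×10^5 multiplier
Brown → ±1% tolerance
539 × 100000 = 53900000 Ω
Allowed range: 53361000 Ω to 54439000 Ω.
54700000 Ω lies outside that range.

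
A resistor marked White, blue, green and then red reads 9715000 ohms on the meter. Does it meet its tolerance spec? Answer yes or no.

White → 9 (first significant figure)
Blue → 6 (second significant figure)
Green → ×10^5 multiplier
Red → ±2% tolerance
96 × 100000 = 9600000 Ω
Allowed range: 9408000 Ω to 9792000 Ω.
9715000 ohms lies inside that range.

yes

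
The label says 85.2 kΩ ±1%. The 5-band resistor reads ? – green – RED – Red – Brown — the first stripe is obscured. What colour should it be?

grey

85200 Ω = 852 × 10^2.
The first band gives digit 8 of the significand, and 8 is grey.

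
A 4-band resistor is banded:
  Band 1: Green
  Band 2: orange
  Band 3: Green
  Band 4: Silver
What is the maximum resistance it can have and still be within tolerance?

Green → 5 (first significant figure)
Orange → 3 (second significant figure)
Green → ×10^5 multiplier
Silver → ±10% tolerance
53 × 100000 = 5300000 Ω
Maximum = 5300000 × (1 + 10/100) = 5830000 Ω.

5830000 Ω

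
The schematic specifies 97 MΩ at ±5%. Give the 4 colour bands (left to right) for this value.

white, violet, blue, gold

97000000 Ω = 97 × 10^6.
9 → white
7 → violet
Multiplier 10^6 → blue.
±5% tolerance → gold.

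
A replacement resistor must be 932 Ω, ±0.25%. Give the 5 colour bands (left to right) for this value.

932 Ω = 932 × 10^0.
9 → white
3 → orange
2 → red
Multiplier 10^0 → black.
±0.25% tolerance → blue.

white, orange, red, black, blue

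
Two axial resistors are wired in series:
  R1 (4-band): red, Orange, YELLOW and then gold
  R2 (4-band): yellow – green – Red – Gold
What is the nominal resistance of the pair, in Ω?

234500 Ω

R1: red, orange → 23; yellow ×10^4 → 230000 Ω.
R2: yellow, green → 45; red ×10^2 → 4500 Ω.
Series: 230000 + 4500 = 234500 Ω.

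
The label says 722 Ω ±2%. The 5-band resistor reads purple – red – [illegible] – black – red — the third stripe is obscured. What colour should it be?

722 Ω = 722 × 10^0.
The third band gives digit 2 of the significand, and 2 is red.

red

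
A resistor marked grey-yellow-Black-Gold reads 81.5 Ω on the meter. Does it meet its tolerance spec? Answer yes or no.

Grey → 8 (first significant figure)
Yellow → 4 (second significant figure)
Black → ×1 multiplier
Gold → ±5% tolerance
84 × 1 = 84 Ω
Allowed range: 79.8 Ω to 88.2 Ω.
81.5 Ω lies inside that range.

yes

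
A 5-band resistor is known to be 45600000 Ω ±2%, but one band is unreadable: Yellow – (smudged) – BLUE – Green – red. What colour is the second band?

45600000 Ω = 456 × 10^5.
The second band gives digit 5 of the significand, and 5 is green.

green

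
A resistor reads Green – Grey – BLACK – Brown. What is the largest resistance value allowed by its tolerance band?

Green → 5 (first significant figure)
Grey → 8 (second significant figure)
Black → ×1 multiplier
Brown → ±1% tolerance
58 × 1 = 58 Ω
Largest = 58 × (1 + 1/100) = 58.58 Ω.

58.58 Ω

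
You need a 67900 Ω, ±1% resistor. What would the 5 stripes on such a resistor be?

67900 Ω = 679 × 10^2.
6 → blue
7 → violet
9 → white
Multiplier 10^2 → red.
±1% tolerance → brown.

blue, violet, white, red, brown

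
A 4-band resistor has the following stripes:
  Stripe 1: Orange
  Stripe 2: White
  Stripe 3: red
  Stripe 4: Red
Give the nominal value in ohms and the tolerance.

Orange → 3 (first significant figure)
White → 9 (second significant figure)
Red → ×10^2 multiplier
Red → ±2% tolerance
39 × 100 = 3900 Ω

3900 Ω ±2%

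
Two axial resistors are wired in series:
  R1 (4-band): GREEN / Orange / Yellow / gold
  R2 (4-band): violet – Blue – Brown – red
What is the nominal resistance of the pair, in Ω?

530760 Ω

R1: green, orange → 53; yellow ×10^4 → 530000 Ω.
R2: violet, blue → 76; brown ×10 → 760 Ω.
Series: 530000 + 760 = 530760 Ω.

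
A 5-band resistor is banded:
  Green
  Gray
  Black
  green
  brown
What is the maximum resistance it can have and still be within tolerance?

Green → 5 (first significant figure)
Grey → 8 (second significant figure)
Black → 0 (third significant figure)
Green → ×10^5 multiplier
Brown → ±1% tolerance
580 × 100000 = 58000000 Ω
Maximum = 58000000 × (1 + 1/100) = 58580000 Ω.

58580000 Ω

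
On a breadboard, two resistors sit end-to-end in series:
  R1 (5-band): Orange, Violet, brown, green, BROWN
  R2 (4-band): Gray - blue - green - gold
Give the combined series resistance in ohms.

R1: orange, violet, brown → 371; green ×10^5 → 37100000 Ω.
R2: grey, blue → 86; green ×10^5 → 8600000 Ω.
Series: 37100000 + 8600000 = 45700000 Ω.

45700000 Ω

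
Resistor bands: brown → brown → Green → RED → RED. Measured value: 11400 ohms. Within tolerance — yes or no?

yes

Brown → 1 (first significant figure)
Brown → 1 (second significant figure)
Green → 5 (third significant figure)
Red → ×10^2 multiplier
Red → ±2% tolerance
115 × 100 = 11500 Ω
Allowed range: 11270 Ω to 11730 Ω.
11400 ohms lies inside that range.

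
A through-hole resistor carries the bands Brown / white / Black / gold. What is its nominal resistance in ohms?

19 Ω

Brown → 1 (first significant figure)
White → 9 (second significant figure)
Black → ×1 multiplier
19 × 1 = 19 Ω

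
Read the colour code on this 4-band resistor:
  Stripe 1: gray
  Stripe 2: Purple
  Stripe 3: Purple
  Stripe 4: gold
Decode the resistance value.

870000000 Ω

Grey → 8 (first significant figure)
Violet → 7 (second significant figure)
Violet → ×10^7 multiplier
87 × 10000000 = 870000000 Ω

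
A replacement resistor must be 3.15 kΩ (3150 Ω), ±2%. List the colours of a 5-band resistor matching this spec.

orange, brown, green, brown, red

3150 Ω = 315 × 10^1.
3 → orange
1 → brown
5 → green
Multiplier 10^1 → brown.
±2% tolerance → red.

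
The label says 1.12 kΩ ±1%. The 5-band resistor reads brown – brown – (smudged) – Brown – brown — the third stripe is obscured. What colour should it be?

1120 Ω = 112 × 10^1.
The third band gives digit 2 of the significand, and 2 is red.

red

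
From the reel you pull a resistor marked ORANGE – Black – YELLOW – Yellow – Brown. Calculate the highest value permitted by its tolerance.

3070400 Ω

Orange → 3 (first significant figure)
Black → 0 (second significant figure)
Yellow → 4 (third significant figure)
Yellow → ×10^4 multiplier
Brown → ±1% tolerance
304 × 10000 = 3040000 Ω
Highest = 3040000 × (1 + 1/100) = 3070400 Ω.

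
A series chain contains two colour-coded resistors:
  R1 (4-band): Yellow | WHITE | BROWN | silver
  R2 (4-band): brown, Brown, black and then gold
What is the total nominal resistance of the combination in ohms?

501 Ω

R1: yellow, white → 49; brown ×10 → 490 Ω.
R2: brown, brown → 11; black ×1 → 11 Ω.
Series: 490 + 11 = 501 Ω.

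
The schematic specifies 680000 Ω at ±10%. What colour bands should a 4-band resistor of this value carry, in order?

680000 Ω = 68 × 10^4.
6 → blue
8 → grey
Multiplier 10^4 → yellow.
±10% tolerance → silver.

blue, grey, yellow, silver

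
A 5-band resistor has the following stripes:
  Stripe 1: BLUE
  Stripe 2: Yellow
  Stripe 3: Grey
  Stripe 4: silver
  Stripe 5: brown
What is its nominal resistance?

6.48 Ω

Blue → 6 (first significant figure)
Yellow → 4 (second significant figure)
Grey → 8 (third significant figure)
Silver → ×0.01 multiplier
648 × 0.01 = 6.48 Ω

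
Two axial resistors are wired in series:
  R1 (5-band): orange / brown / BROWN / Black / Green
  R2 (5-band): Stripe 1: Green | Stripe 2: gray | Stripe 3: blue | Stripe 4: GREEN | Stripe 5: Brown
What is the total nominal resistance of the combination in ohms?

58600311 Ω

R1: orange, brown, brown → 311; black ×1 → 311 Ω.
R2: green, grey, blue → 586; green ×10^5 → 58600000 Ω.
Series: 311 + 58600000 = 58600311 Ω.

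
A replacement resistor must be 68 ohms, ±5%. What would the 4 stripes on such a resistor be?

blue, grey, black, gold

68 Ω = 68 × 10^0.
6 → blue
8 → grey
Multiplier 10^0 → black.
±5% tolerance → gold.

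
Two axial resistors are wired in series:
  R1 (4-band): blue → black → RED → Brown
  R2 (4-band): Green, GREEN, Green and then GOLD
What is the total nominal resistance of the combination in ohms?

5506000 Ω

R1: blue, black → 60; red ×10^2 → 6000 Ω.
R2: green, green → 55; green ×10^5 → 5500000 Ω.
Series: 6000 + 5500000 = 5506000 Ω.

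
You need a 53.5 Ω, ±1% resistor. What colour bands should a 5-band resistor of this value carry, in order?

53.5 Ω = 535 × 10^-1.
5 → green
3 → orange
5 → green
Multiplier 10^-1 → gold.
±1% tolerance → brown.

green, orange, green, gold, brown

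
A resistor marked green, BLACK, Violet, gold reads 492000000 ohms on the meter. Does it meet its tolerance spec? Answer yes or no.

yes

Green → 5 (first significant figure)
Black → 0 (second significant figure)
Violet → ×10^7 multiplier
Gold → ±5% tolerance
50 × 10000000 = 500000000 Ω
Allowed range: 475000000 Ω to 525000000 Ω.
492000000 ohms lies inside that range.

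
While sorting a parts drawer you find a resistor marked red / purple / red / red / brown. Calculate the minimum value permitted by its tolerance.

26928 Ω

Red → 2 (first significant figure)
Violet → 7 (second significant figure)
Red → 2 (third significant figure)
Red → ×10^2 multiplier
Brown → ±1% tolerance
272 × 100 = 27200 Ω
Minimum = 27200 × (1 − 1/100) = 26928 Ω.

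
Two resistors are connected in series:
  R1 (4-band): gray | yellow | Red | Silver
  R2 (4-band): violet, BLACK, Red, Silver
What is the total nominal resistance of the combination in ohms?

15400 Ω

R1: grey, yellow → 84; red ×10^2 → 8400 Ω.
R2: violet, black → 70; red ×10^2 → 7000 Ω.
Series: 8400 + 7000 = 15400 Ω.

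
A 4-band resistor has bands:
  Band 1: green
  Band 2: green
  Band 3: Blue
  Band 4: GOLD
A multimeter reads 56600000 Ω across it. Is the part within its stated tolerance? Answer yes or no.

Green → 5 (first significant figure)
Green → 5 (second significant figure)
Blue → ×10^6 multiplier
Gold → ±5% tolerance
55 × 1000000 = 55000000 Ω
Allowed range: 52250000 Ω to 57750000 Ω.
56600000 Ω lies inside that range.

yes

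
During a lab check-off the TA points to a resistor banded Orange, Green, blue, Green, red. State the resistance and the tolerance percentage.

Orange → 3 (first significant figure)
Green → 5 (second significant figure)
Blue → 6 (third significant figure)
Green → ×10^5 multiplier
Red → ±2% tolerance
356 × 100000 = 35600000 Ω

35600000 Ω ±2%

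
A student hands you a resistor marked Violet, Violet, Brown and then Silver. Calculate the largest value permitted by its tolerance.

847 Ω

Violet → 7 (first significant figure)
Violet → 7 (second significant figure)
Brown → ×10 multiplier
Silver → ±10% tolerance
77 × 10 = 770 Ω
Largest = 770 × (1 + 10/100) = 847 Ω.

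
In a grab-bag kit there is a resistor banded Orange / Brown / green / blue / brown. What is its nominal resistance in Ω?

315000000 Ω

Orange → 3 (first significant figure)
Brown → 1 (second significant figure)
Green → 5 (third significant figure)
Blue → ×10^6 multiplier
315 × 1000000 = 315000000 Ω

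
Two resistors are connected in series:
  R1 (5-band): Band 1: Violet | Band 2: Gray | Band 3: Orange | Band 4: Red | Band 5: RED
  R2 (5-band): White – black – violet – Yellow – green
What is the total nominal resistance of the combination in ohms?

R1: violet, grey, orange → 783; red ×10^2 → 78300 Ω.
R2: white, black, violet → 907; yellow ×10^4 → 9070000 Ω.
Series: 78300 + 9070000 = 9148300 Ω.

9148300 Ω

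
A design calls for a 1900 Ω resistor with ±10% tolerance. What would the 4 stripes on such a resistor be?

brown, white, red, silver

1900 Ω = 19 × 10^2.
1 → brown
9 → white
Multiplier 10^2 → red.
±10% tolerance → silver.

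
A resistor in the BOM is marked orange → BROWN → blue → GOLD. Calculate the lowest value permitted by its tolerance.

29450000 Ω

Orange → 3 (first significant figure)
Brown → 1 (second significant figure)
Blue → ×10^6 multiplier
Gold → ±5% tolerance
31 × 1000000 = 31000000 Ω
Lowest = 31000000 × (1 − 5/100) = 29450000 Ω.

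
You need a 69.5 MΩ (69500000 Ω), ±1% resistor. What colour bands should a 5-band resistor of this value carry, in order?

blue, white, green, green, brown

69500000 Ω = 695 × 10^5.
6 → blue
9 → white
5 → green
Multiplier 10^5 → green.
±1% tolerance → brown.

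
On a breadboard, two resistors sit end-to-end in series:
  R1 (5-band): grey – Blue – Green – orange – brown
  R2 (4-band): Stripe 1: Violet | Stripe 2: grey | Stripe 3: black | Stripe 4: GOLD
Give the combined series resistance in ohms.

865078 Ω

R1: grey, blue, green → 865; orange ×10^3 → 865000 Ω.
R2: violet, grey → 78; black ×1 → 78 Ω.
Series: 865000 + 78 = 865078 Ω.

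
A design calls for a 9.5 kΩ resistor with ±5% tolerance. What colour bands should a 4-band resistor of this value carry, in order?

white, green, red, gold

9500 Ω = 95 × 10^2.
9 → white
5 → green
Multiplier 10^2 → red.
±5% tolerance → gold.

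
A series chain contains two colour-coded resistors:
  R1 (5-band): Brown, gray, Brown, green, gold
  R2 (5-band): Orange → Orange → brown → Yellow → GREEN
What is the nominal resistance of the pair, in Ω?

R1: brown, grey, brown → 181; green ×10^5 → 18100000 Ω.
R2: orange, orange, brown → 331; yellow ×10^4 → 3310000 Ω.
Series: 18100000 + 3310000 = 21410000 Ω.

21410000 Ω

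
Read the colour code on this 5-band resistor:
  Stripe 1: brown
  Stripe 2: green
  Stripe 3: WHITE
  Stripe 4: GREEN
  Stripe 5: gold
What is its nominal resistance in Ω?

Brown → 1 (first significant figure)
Green → 5 (second significant figure)
White → 9 (third significant figure)
Green → ×10^5 multiplier
159 × 100000 = 15900000 Ω

15900000 Ω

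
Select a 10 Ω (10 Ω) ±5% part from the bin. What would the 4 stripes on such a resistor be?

10 Ω = 10 × 10^0.
1 → brown
0 → black
Multiplier 10^0 → black.
±5% tolerance → gold.

brown, black, black, gold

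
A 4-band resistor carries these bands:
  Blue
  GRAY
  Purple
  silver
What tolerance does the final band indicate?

±10%

The last band, silver, is the tolerance band.
Silver corresponds to ±10%.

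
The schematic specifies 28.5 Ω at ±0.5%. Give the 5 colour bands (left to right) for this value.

red, grey, green, gold, green

28.5 Ω = 285 × 10^-1.
2 → red
8 → grey
5 → green
Multiplier 10^-1 → gold.
±0.5% tolerance → green.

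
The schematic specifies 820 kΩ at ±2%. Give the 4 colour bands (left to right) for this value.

820000 Ω = 82 × 10^4.
8 → grey
2 → red
Multiplier 10^4 → yellow.
±2% tolerance → red.

grey, red, yellow, red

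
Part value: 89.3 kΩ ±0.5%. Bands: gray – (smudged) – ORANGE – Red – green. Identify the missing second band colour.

white

89300 Ω = 893 × 10^2.
The second band gives digit 9 of the significand, and 9 is white.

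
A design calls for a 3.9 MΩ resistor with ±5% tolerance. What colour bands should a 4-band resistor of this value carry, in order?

3900000 Ω = 39 × 10^5.
3 → orange
9 → white
Multiplier 10^5 → green.
±5% tolerance → gold.

orange, white, green, gold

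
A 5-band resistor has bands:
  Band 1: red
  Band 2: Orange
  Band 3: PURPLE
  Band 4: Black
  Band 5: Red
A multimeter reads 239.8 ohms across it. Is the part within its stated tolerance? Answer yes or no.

Red → 2 (first significant figure)
Orange → 3 (second significant figure)
Violet → 7 (third significant figure)
Black → ×1 multiplier
Red → ±2% tolerance
237 × 1 = 237 Ω
Allowed range: 232.26 Ω to 241.74 Ω.
239.8 ohms lies inside that range.

yes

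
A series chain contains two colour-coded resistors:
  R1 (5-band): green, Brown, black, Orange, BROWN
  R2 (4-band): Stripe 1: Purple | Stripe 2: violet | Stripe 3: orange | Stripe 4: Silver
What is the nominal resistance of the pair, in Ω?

R1: green, brown, black → 510; orange ×10^3 → 510000 Ω.
R2: violet, violet → 77; orange ×10^3 → 77000 Ω.
Series: 510000 + 77000 = 587000 Ω.

587000 Ω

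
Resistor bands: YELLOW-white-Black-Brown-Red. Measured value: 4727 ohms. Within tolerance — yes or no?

no

Yellow → 4 (first significant figure)
White → 9 (second significant figure)
Black → 0 (third significant figure)
Brown → ×10 multiplier
Red → ±2% tolerance
490 × 10 = 4900 Ω
Allowed range: 4802 Ω to 4998 Ω.
4727 ohms lies outside that range.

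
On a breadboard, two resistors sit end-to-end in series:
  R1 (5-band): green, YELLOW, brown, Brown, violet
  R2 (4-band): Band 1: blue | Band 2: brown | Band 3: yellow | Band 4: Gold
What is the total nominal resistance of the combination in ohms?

615410 Ω

R1: green, yellow, brown → 541; brown ×10 → 5410 Ω.
R2: blue, brown → 61; yellow ×10^4 → 610000 Ω.
Series: 5410 + 610000 = 615410 Ω.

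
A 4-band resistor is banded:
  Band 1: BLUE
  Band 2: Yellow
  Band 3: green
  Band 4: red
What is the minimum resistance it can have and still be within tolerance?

6272000 Ω

Blue → 6 (first significant figure)
Yellow → 4 (second significant figure)
Green → ×10^5 multiplier
Red → ±2% tolerance
64 × 100000 = 6400000 Ω
Minimum = 6400000 × (1 − 2/100) = 6272000 Ω.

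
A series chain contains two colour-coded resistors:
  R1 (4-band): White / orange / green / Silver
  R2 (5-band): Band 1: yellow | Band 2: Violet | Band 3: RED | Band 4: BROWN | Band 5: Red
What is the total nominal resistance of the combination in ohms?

9304720 Ω

R1: white, orange → 93; green ×10^5 → 9300000 Ω.
R2: yellow, violet, red → 472; brown ×10 → 4720 Ω.
Series: 9300000 + 4720 = 9304720 Ω.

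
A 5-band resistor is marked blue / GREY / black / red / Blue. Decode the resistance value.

Blue → 6 (first significant figure)
Grey → 8 (second significant figure)
Black → 0 (third significant figure)
Red → ×10^2 multiplier
680 × 100 = 68000 Ω

68000 Ω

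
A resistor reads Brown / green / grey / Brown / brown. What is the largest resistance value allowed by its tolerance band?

Brown → 1 (first significant figure)
Green → 5 (second significant figure)
Grey → 8 (third significant figure)
Brown → ×10 multiplier
Brown → ±1% tolerance
158 × 10 = 1580 Ω
Largest = 1580 × (1 + 1/100) = 1595.8 Ω.

1595.8 Ω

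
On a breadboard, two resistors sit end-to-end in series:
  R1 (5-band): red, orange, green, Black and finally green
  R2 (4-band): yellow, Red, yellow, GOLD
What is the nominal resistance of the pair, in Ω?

420235 Ω

R1: red, orange, green → 235; black ×1 → 235 Ω.
R2: yellow, red → 42; yellow ×10^4 → 420000 Ω.
Series: 235 + 420000 = 420235 Ω.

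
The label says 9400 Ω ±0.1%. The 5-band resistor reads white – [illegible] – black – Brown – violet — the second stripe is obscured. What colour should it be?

yellow

9400 Ω = 940 × 10^1.
The second band gives digit 4 of the significand, and 4 is yellow.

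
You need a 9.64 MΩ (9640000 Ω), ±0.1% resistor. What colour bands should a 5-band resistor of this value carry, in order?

white, blue, yellow, yellow, violet

9640000 Ω = 964 × 10^4.
9 → white
6 → blue
4 → yellow
Multiplier 10^4 → yellow.
±0.1% tolerance → violet.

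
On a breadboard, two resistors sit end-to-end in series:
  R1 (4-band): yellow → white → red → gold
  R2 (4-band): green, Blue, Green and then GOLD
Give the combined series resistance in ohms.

5604900 Ω

R1: yellow, white → 49; red ×10^2 → 4900 Ω.
R2: green, blue → 56; green ×10^5 → 5600000 Ω.
Series: 4900 + 5600000 = 5604900 Ω.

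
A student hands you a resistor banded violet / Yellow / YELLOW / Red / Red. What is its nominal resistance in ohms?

Violet → 7 (first significant figure)
Yellow → 4 (second significant figure)
Yellow → 4 (third significant figure)
Red → ×10^2 multiplier
744 × 100 = 74400 Ω

74400 Ω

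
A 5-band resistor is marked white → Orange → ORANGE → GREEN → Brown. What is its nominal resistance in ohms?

93300000 Ω

White → 9 (first significant figure)
Orange → 3 (second significant figure)
Orange → 3 (third significant figure)
Green → ×10^5 multiplier
933 × 100000 = 93300000 Ω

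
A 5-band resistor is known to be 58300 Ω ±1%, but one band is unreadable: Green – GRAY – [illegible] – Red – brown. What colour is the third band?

58300 Ω = 583 × 10^2.
The third band gives digit 3 of the significand, and 3 is orange.

orange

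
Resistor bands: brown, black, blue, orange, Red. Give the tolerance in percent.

The last band, red, is the tolerance band.
Red corresponds to ±2%.

±2%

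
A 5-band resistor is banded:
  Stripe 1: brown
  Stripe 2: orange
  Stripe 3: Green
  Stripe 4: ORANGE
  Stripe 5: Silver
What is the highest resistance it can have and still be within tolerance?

148500 Ω

Brown → 1 (first significant figure)
Orange → 3 (second significant figure)
Green → 5 (third significant figure)
Orange → ×10^3 multiplier
Silver → ±10% tolerance
135 × 1000 = 135000 Ω
Highest = 135000 × (1 + 10/100) = 148500 Ω.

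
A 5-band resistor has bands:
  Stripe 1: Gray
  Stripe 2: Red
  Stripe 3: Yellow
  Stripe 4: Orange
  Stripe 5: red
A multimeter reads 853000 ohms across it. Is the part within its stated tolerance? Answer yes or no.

Grey → 8 (first significant figure)
Red → 2 (second significant figure)
Yellow → 4 (third significant figure)
Orange → ×10^3 multiplier
Red → ±2% tolerance
824 × 1000 = 824000 Ω
Allowed range: 807520 Ω to 840480 Ω.
853000 ohms lies outside that range.

no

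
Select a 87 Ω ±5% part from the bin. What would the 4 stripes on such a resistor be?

grey, violet, black, gold

87 Ω = 87 × 10^0.
8 → grey
7 → violet
Multiplier 10^0 → black.
±5% tolerance → gold.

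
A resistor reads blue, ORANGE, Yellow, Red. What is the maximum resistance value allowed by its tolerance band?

642600 Ω

Blue → 6 (first significant figure)
Orange → 3 (second significant figure)
Yellow → ×10^4 multiplier
Red → ±2% tolerance
63 × 10000 = 630000 Ω
Maximum = 630000 × (1 + 2/100) = 642600 Ω.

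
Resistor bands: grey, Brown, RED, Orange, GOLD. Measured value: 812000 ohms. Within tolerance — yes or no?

Grey → 8 (first significant figure)
Brown → 1 (second significant figure)
Red → 2 (third significant figure)
Orange → ×10^3 multiplier
Gold → ±5% tolerance
812 × 1000 = 812000 Ω
Allowed range: 771400 Ω to 852600 Ω.
812000 ohms lies inside that range.

yes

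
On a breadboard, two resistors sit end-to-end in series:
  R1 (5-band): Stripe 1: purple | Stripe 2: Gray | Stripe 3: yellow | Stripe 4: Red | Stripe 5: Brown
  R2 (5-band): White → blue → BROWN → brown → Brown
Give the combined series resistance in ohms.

R1: violet, grey, yellow → 784; red ×10^2 → 78400 Ω.
R2: white, blue, brown → 961; brown ×10 → 9610 Ω.
Series: 78400 + 9610 = 88010 Ω.

88010 Ω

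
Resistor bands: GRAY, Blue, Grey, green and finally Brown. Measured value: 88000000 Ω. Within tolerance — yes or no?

Grey → 8 (first significant figure)
Blue → 6 (second significant figure)
Grey → 8 (third significant figure)
Green → ×10^5 multiplier
Brown → ±1% tolerance
868 × 100000 = 86800000 Ω
Allowed range: 85932000 Ω to 87668000 Ω.
88000000 Ω lies outside that range.

no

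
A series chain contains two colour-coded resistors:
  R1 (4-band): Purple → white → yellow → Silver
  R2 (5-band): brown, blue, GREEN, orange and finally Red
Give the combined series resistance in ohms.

955000 Ω

R1: violet, white → 79; yellow ×10^4 → 790000 Ω.
R2: brown, blue, green → 165; orange ×10^3 → 165000 Ω.
Series: 790000 + 165000 = 955000 Ω.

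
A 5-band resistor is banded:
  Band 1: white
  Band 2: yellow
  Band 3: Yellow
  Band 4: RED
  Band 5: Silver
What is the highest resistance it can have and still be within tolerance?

White → 9 (first significant figure)
Yellow → 4 (second significant figure)
Yellow → 4 (third significant figure)
Red → ×10^2 multiplier
Silver → ±10% tolerance
944 × 100 = 94400 Ω
Highest = 94400 × (1 + 10/100) = 103840 Ω.

103840 Ω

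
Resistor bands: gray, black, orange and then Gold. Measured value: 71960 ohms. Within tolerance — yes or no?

no

Grey → 8 (first significant figure)
Black → 0 (second significant figure)
Orange → ×10^3 multiplier
Gold → ±5% tolerance
80 × 1000 = 80000 Ω
Allowed range: 76000 Ω to 84000 Ω.
71960 ohms lies outside that range.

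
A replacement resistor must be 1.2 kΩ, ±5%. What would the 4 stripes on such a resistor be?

brown, red, red, gold

1200 Ω = 12 × 10^2.
1 → brown
2 → red
Multiplier 10^2 → red.
±5% tolerance → gold.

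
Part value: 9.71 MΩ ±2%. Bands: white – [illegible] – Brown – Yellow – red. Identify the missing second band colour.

9710000 Ω = 971 × 10^4.
The second band gives digit 7 of the significand, and 7 is violet.

violet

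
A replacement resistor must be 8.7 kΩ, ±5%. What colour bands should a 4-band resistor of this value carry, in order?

grey, violet, red, gold

8700 Ω = 87 × 10^2.
8 → grey
7 → violet
Multiplier 10^2 → red.
±5% tolerance → gold.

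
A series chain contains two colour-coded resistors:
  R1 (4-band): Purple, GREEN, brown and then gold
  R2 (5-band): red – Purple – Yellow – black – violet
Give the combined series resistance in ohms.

1024 Ω

R1: violet, green → 75; brown ×10 → 750 Ω.
R2: red, violet, yellow → 274; black ×1 → 274 Ω.
Series: 750 + 274 = 1024 Ω.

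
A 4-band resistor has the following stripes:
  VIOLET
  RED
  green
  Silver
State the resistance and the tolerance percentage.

Violet → 7 (first significant figure)
Red → 2 (second significant figure)
Green → ×10^5 multiplier
Silver → ±10% tolerance
72 × 100000 = 7200000 Ω

7200000 Ω ±10%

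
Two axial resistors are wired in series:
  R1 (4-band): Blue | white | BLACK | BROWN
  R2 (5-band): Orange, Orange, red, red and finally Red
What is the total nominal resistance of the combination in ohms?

R1: blue, white → 69; black ×1 → 69 Ω.
R2: orange, orange, red → 332; red ×10^2 → 33200 Ω.
Series: 69 + 33200 = 33269 Ω.

33269 Ω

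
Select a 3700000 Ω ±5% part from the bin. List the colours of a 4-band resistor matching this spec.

orange, violet, green, gold

3700000 Ω = 37 × 10^5.
3 → orange
7 → violet
Multiplier 10^5 → green.
±5% tolerance → gold.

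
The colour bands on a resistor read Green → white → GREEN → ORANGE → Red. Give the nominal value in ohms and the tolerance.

Green → 5 (first significant figure)
White → 9 (second significant figure)
Green → 5 (third significant figure)
Orange → ×10^3 multiplier
Red → ±2% tolerance
595 × 1000 = 595000 Ω

595000 Ω ±2%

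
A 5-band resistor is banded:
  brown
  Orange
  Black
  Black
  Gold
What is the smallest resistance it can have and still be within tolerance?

123.5 Ω

Brown → 1 (first significant figure)
Orange → 3 (second significant figure)
Black → 0 (third significant figure)
Black → ×1 multiplier
Gold → ±5% tolerance
130 × 1 = 130 Ω
Smallest = 130 × (1 − 5/100) = 123.5 Ω.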